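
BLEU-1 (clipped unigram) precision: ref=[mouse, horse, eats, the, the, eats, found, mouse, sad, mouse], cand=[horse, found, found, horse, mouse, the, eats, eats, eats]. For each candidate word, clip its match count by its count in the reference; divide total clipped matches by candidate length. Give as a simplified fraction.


Reference word counts: {'eats': 2, 'found': 1, 'horse': 1, 'mouse': 3, 'sad': 1, 'the': 2}
Checking each candidate word (with clipping):
  'horse' -> in reference (ref count 1, used 1/1) -> match (matches: 1)
  'found' -> in reference (ref count 1, used 1/1) -> match (matches: 2)
  'found' -> ref count 1 already used up (1/1) -> clipped, no match (matches: 2)
  'horse' -> ref count 1 already used up (1/1) -> clipped, no match (matches: 2)
  'mouse' -> in reference (ref count 3, used 1/3) -> match (matches: 3)
  'the' -> in reference (ref count 2, used 1/2) -> match (matches: 4)
  'eats' -> in reference (ref count 2, used 1/2) -> match (matches: 5)
  'eats' -> in reference (ref count 2, used 2/2) -> match (matches: 6)
  'eats' -> ref count 2 already used up (2/2) -> clipped, no match (matches: 6)
Clipped matches: 6, Candidate length: 9
Precision = 6/9 = 2/3

2/3


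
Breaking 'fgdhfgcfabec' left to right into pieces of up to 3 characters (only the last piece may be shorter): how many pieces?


'fgdhfgcfabec' has 12 characters.
Chunking with max size 3:
  Chunk 1: 'fgd' (positions 0-2)
  Chunk 2: 'hfg' (positions 3-5)
  Chunk 3: 'cfa' (positions 6-8)
  Chunk 4: 'bec' (positions 9-11)
Total chunks: ceil(12 / 3) = 4

4


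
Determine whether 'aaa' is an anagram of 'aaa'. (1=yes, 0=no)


Sort characters of 'aaa': 'aaa'
Sort characters of 'aaa': 'aaa'
Sorted forms match -> they ARE anagrams
Result: 1

1


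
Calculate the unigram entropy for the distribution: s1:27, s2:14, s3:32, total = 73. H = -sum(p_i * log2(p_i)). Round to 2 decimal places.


Computing entropy H = -sum(p_i * log2(p_i)):
  s1: p = 27/73 = 0.3699, -p*log2(p) = 0.5307
  s2: p = 14/73 = 0.1918, -p*log2(p) = 0.4569
  s3: p = 32/73 = 0.4384, -p*log2(p) = 0.5216
H = sum of terms = 1.5092
Rounded to 2 decimals: 1.51

1.51


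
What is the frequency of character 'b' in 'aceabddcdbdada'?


Scanning 'aceabddcdbdada' for 'b':
  Position 4: 'b' -> MATCH (count: 1)
  Position 9: 'b' -> MATCH (count: 2)
Total occurrences of 'b': 2

2


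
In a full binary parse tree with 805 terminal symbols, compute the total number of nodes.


Leaf nodes (terminals): 805
Internal nodes = n - 1 = 805 - 1 = 804
Total = leaves + internal = 805 + 804 = 1609

1609


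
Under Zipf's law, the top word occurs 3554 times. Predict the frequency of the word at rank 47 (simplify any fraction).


Zipf's law: freq(rank) = f1 / rank
f1 = 3554, rank = 47
freq = 3554 / 47
GCD(3554, 47) = 1
Simplified: 3554/47

3554/47


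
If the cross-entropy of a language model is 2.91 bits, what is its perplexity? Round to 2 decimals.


Perplexity formula: PP = 2^H
H = 2.91
PP = 2^2.91
Decompose: 2^2.91 = 2^2 * 2^0.91
2^2 = 4, 2^0.91 ~ 1.8790455
PP ~ 4 * 1.8790455 = 7.5161820
Rounded to 2 decimals: 7.52

7.52


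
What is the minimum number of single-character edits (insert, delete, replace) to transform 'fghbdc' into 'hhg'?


Building DP table for s1='fghbdc' (len 6) and s2='hhg' (len 3):
       h  h  g
    0  1  2  3
  f 1  1  2  3
  g 2  2  2  2
  h 3  2  2  3
  b 4  3  3  3
  d 5  4  4  4
  c 6  5  5  5
Edit distance = dp[6][3] = 5

5


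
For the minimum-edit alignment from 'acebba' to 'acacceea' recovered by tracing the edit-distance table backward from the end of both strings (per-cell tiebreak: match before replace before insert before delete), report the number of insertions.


Edit distance = 5. Backtracking from cell (6, 8) with preference match > replace > insert > delete,
then listing the resulting alignment 'acebba' -> 'acacceea' left to right:
  Step 1: insert 'a' [insertion #1]
  Step 2: insert 'c' [insertion #2]
  Step 3: keep 'a'
  Step 4: keep 'c'
  Step 5: replace e->c
  Step 6: replace b->e
  Step 7: replace b->e
  Step 8: keep 'a'
Total insertions: 2

2


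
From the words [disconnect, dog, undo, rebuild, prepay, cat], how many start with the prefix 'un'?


Checking each word for prefix 'un':
  'disconnect' -> no (count: 0)
  'dog' -> no (count: 0)
  'undo' -> YES, starts with 'un' (count: 1)
  'rebuild' -> no (count: 1)
  'prepay' -> no (count: 1)
  'cat' -> no (count: 1)
Total with prefix 'un': 1

1


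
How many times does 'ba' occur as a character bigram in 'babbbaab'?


Scanning 'babbbaab' for bigram 'ba':
  Position 0: 'ba' -> MATCH
  Position 1: 'ab' -> no
  Position 2: 'bb' -> no
  Position 3: 'bb' -> no
  Position 4: 'ba' -> MATCH
  Position 5: 'aa' -> no
  Position 6: 'ab' -> no
Total matches: 2

2


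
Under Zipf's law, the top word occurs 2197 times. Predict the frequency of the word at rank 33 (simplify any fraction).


Zipf's law: freq(rank) = f1 / rank
f1 = 2197, rank = 33
freq = 2197 / 33
GCD(2197, 33) = 1
Simplified: 2197/33

2197/33


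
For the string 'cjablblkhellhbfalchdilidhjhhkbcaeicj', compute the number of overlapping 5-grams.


String 'cjablblkhellhbfalchdilidhjhhkbcaeicj' has length L = 36.
Number of overlapping n-grams = L - n + 1
Substituting: 36 - 5 + 1 = 32

32


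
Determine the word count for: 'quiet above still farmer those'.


Counting words by splitting on spaces:
  Word 1: 'quiet'
  Word 2: 'above'
  Word 3: 'still'
  Word 4: 'farmer'
  Word 5: 'those'
Total words: 5

5


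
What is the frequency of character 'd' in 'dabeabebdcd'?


Scanning 'dabeabebdcd' for 'd':
  Position 0: 'd' -> MATCH (count: 1)
  Position 8: 'd' -> MATCH (count: 2)
  Position 10: 'd' -> MATCH (count: 3)
Total occurrences of 'd': 3

3


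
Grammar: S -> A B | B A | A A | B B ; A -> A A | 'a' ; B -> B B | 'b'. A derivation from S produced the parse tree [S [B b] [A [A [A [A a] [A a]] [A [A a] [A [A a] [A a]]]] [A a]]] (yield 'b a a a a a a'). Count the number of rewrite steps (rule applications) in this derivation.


Every bracketed nonterminal node [X ...] in the tree is produced by exactly one rule application.
Reading the tree off as a leftmost derivation:
  Step 1: S  =>  B A   (applied S -> B A)
  Step 2: B A  =>  b A   (applied B -> b)
  Step 3: b A  =>  b A A   (applied A -> A A)
  Step 4: b A A  =>  b A A A   (applied A -> A A)
  Step 5: b A A A  =>  b A A A A   (applied A -> A A)
  Step 6: b A A A A  =>  b a A A A   (applied A -> a)
  Step 7: b a A A A  =>  b a a A A   (applied A -> a)
  Step 8: b a a A A  =>  b a a A A A   (applied A -> A A)
  Step 9: b a a A A A  =>  b a a a A A   (applied A -> a)
  Step 10: b a a a A A  =>  b a a a A A A   (applied A -> A A)
  Step 11: b a a a A A A  =>  b a a a a A A   (applied A -> a)
  Step 12: b a a a a A A  =>  b a a a a a A   (applied A -> a)
  Step 13: b a a a a a A  =>  b a a a a a a   (applied A -> a)
Final yield: b a a a a a a
Total rewrite steps: 13

13


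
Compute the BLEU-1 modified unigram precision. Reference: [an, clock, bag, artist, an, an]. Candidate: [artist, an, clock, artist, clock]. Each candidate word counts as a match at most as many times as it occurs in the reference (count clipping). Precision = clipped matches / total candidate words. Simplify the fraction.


Reference word counts: {'an': 3, 'artist': 1, 'bag': 1, 'clock': 1}
Checking each candidate word (with clipping):
  'artist' -> in reference (ref count 1, used 1/1) -> match (matches: 1)
  'an' -> in reference (ref count 3, used 1/3) -> match (matches: 2)
  'clock' -> in reference (ref count 1, used 1/1) -> match (matches: 3)
  'artist' -> ref count 1 already used up (1/1) -> clipped, no match (matches: 3)
  'clock' -> ref count 1 already used up (1/1) -> clipped, no match (matches: 3)
Clipped matches: 3, Candidate length: 5
Precision = 3/5

3/5


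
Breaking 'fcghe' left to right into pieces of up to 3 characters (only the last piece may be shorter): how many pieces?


'fcghe' has 5 characters.
Chunking with max size 3:
  Chunk 1: 'fcg' (positions 0-2)
  Chunk 2: 'he' (positions 3-4)
Total chunks: ceil(5 / 3) = 2

2


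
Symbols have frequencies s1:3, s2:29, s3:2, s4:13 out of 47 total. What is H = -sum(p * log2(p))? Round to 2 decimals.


Computing entropy H = -sum(p_i * log2(p_i)):
  s1: p = 3/47 = 0.0638, -p*log2(p) = 0.2534
  s2: p = 29/47 = 0.6170, -p*log2(p) = 0.4298
  s3: p = 2/47 = 0.0426, -p*log2(p) = 0.1938
  s4: p = 13/47 = 0.2766, -p*log2(p) = 0.5128
H = sum of terms = 1.3898
Rounded to 2 decimals: 1.39

1.39


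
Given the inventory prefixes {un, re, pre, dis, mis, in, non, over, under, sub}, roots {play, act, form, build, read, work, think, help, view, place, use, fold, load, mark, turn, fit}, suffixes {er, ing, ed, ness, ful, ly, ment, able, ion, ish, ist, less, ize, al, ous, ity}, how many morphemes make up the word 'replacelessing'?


Segmenting 'replacelessing' against the inventory:
  're' -> prefix (morpheme 1)
  'place' -> root (morpheme 2)
  'less' -> suffix (morpheme 3)
  'ing' -> suffix (morpheme 4)
Total morphemes: 4

4


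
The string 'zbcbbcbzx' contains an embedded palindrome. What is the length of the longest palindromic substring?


Scanning 'zbcbbcbzx' for palindromic substrings.
Substring at positions 0-7: 'zbcbbcbz'.
Check: reverse('zbcbbcbz') = 'zbcbbcbz' -> palindrome confirmed.
Neighbouring characters ('-' / 'x') break symmetry, so it cannot extend further.
No longer palindromic substring exists; longest length = 8

8


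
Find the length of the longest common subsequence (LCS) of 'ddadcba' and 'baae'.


DP table for LCS of 'ddadcba' and 'baae':
       b  a  a  e
    0  0  0  0  0
  d 0  0  0  0  0
  d 0  0  0  0  0
  a 0  0  1  1  1
  d 0  0  1  1  1
  c 0  0  1  1  1
  b 0  1  1  1  1
  a 0  1  2  2  2
LCS: 'aa'
LCS length = 2

2


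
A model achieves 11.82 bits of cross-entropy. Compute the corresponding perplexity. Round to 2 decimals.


Perplexity formula: PP = 2^H
H = 11.82
PP = 2^11.82
Decompose: 2^11.82 = 2^11 * 2^0.82
2^11 = 2048, 2^0.82 ~ 1.7654060
PP ~ 2048 * 1.7654060 = 3615.5514880
Rounded to 2 decimals: 3615.55

3615.55


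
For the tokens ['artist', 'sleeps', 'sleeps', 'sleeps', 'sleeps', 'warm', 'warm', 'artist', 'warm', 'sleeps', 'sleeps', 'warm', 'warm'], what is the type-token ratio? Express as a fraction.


Tokens: 13
Unique types: ('artist', 'sleeps', 'warm') = 3
TTR = 3/13
Already in lowest terms.

3/13


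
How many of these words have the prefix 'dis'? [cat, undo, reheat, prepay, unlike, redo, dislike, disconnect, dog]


Checking each word for prefix 'dis':
  'cat' -> no (count: 0)
  'undo' -> no (count: 0)
  'reheat' -> no (count: 0)
  'prepay' -> no (count: 0)
  'unlike' -> no (count: 0)
  'redo' -> no (count: 0)
  'dislike' -> YES, starts with 'dis' (count: 1)
  'disconnect' -> YES, starts with 'dis' (count: 2)
  'dog' -> no (count: 2)
Total with prefix 'dis': 2

2


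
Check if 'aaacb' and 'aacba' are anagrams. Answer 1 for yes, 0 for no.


Sort characters of 'aaacb': 'aaabc'
Sort characters of 'aacba': 'aaabc'
Sorted forms match -> they ARE anagrams
Result: 1

1


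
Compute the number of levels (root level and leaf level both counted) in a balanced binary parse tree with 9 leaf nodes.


In a balanced binary tree with n leaves the deepest leaf is ceil(log2(n)) edges below the root,
so counting node levels inclusive of root and leaves gives ceil(log2(n)) + 1 levels.
log2(9) = 3.1699
ceil(3.1699) = 4
levels = 4 + 1 = 5

5


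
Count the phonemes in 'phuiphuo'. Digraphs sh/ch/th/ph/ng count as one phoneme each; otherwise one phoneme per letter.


Parsing 'phuiphuo' greedily, digraphs first:
  'ph' -> digraph (1 consonant phoneme) (phonemes so far: 1)
  'u' -> vowel phoneme (phonemes so far: 2)
  'i' -> vowel phoneme (phonemes so far: 3)
  'ph' -> digraph (1 consonant phoneme) (phonemes so far: 4)
  'u' -> vowel phoneme (phonemes so far: 5)
  'o' -> vowel phoneme (phonemes so far: 6)
Total phonemes: 6

6


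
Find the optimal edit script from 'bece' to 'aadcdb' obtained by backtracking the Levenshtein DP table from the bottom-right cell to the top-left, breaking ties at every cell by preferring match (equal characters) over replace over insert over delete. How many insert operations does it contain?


Edit distance = 5. Backtracking from cell (4, 6) with preference match > replace > insert > delete,
then listing the resulting alignment 'bece' -> 'aadcdb' left to right:
  Step 1: insert 'a' [insertion #1]
  Step 2: replace b->a
  Step 3: replace e->d
  Step 4: keep 'c'
  Step 5: insert 'd' [insertion #2]
  Step 6: replace e->b
Total insertions: 2

2


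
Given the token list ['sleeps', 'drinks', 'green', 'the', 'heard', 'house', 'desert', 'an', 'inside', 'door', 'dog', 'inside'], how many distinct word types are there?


Listing all tokens and tracking unique types:
  Token 1: 'sleeps' -> NEW (unique so far: 1)
  Token 2: 'drinks' -> NEW (unique so far: 2)
  Token 3: 'green' -> NEW (unique so far: 3)
  Token 4: 'the' -> NEW (unique so far: 4)
  Token 5: 'heard' -> NEW (unique so far: 5)
  Token 6: 'house' -> NEW (unique so far: 6)
  Token 7: 'desert' -> NEW (unique so far: 7)
  Token 8: 'an' -> NEW (unique so far: 8)
  Token 9: 'inside' -> NEW (unique so far: 9)
  Token 10: 'door' -> NEW (unique so far: 10)
  Token 11: 'dog' -> NEW (unique so far: 11)
  Token 12: 'inside' -> duplicate (unique so far: 11)
Unique types: ('an', 'desert', 'dog', 'door', 'drinks', 'green', 'heard', 'house', 'inside', 'sleeps', 'the')
Vocabulary size: 11

11


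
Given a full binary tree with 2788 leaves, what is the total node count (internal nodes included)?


Leaf nodes (terminals): 2788
Internal nodes = n - 1 = 2788 - 1 = 2787
Total = leaves + internal = 2788 + 2787 = 5575

5575


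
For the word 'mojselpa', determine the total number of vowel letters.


Scanning each character of 'mojselpa':
  Position 1: 'm' -> consonant (running count: 0)
  Position 2: 'o' -> vowel (running count: 1)
  Position 3: 'j' -> consonant (running count: 1)
  Position 4: 's' -> consonant (running count: 1)
  Position 5: 'e' -> vowel (running count: 2)
  Position 6: 'l' -> consonant (running count: 2)
  Position 7: 'p' -> consonant (running count: 2)
  Position 8: 'a' -> vowel (running count: 3)
Total vowels: 3

3


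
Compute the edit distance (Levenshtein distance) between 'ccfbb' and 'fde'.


Building DP table for s1='ccfbb' (len 5) and s2='fde' (len 3):
       f  d  e
    0  1  2  3
  c 1  1  2  3
  c 2  2  2  3
  f 3  2  3  3
  b 4  3  3  4
  b 5  4  4  4
Edit distance = dp[5][3] = 4

4


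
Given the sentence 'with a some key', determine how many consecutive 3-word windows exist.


Word trigrams from [4] words:
  Trigram 1: (with a some)
  Trigram 2: (a some key)
Total word trigrams: 4 - 2 = 2

2


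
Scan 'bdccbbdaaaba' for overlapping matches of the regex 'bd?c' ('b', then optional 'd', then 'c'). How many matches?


Pattern: bd?c means 'b', then optional 'd', then 'c'.
Scanning 'bdccbbdaaaba' position-by-position:
  Pos 0: window 'bdc' -> MATCH
  Pos 1: window 'dcc' -> no
  Pos 2: window 'ccb' -> no
  Pos 3: window 'cbb' -> no
  Pos 4: window 'bbd' -> no
  Pos 5: window 'bda' -> no
  Pos 6: window 'daa' -> no
  Pos 7: window 'aaa' -> no
  Pos 8: window 'aab' -> no
  Pos 9: window 'aba' -> no
  Pos 10: window 'ba' -> no
  Pos 11: window 'a' -> no
Total matches: 1

1


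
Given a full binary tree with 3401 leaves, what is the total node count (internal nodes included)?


Leaf nodes (terminals): 3401
Internal nodes = n - 1 = 3401 - 1 = 3400
Total = leaves + internal = 3401 + 3400 = 6801

6801


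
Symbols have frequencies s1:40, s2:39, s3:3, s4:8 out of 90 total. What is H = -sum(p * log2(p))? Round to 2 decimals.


Computing entropy H = -sum(p_i * log2(p_i)):
  s1: p = 40/90 = 0.4444, -p*log2(p) = 0.5200
  s2: p = 39/90 = 0.4333, -p*log2(p) = 0.5228
  s3: p = 3/90 = 0.0333, -p*log2(p) = 0.1636
  s4: p = 8/90 = 0.0889, -p*log2(p) = 0.3104
H = sum of terms = 1.5168
Rounded to 2 decimals: 1.52

1.52


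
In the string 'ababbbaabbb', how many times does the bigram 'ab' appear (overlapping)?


Scanning 'ababbbaabbb' for bigram 'ab':
  Position 0: 'ab' -> MATCH
  Position 1: 'ba' -> no
  Position 2: 'ab' -> MATCH
  Position 3: 'bb' -> no
  Position 4: 'bb' -> no
  Position 5: 'ba' -> no
  Position 6: 'aa' -> no
  Position 7: 'ab' -> MATCH
  Position 8: 'bb' -> no
  Position 9: 'bb' -> no
Total matches: 3

3


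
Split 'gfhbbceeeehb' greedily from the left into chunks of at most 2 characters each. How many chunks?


'gfhbbceeeehb' has 12 characters.
Chunking with max size 2:
  Chunk 1: 'gf' (positions 0-1)
  Chunk 2: 'hb' (positions 2-3)
  Chunk 3: 'bc' (positions 4-5)
  Chunk 4: 'ee' (positions 6-7)
  Chunk 5: 'ee' (positions 8-9)
  Chunk 6: 'hb' (positions 10-11)
Total chunks: ceil(12 / 2) = 6

6


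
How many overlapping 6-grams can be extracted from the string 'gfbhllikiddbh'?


String 'gfbhllikiddbh' has length L = 13.
Number of overlapping n-grams = L - n + 1
Substituting: 13 - 6 + 1 = 8

8


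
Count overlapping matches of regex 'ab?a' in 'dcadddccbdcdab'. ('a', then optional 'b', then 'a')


Pattern: ab?a means 'a', then optional 'b', then 'a'.
Scanning 'dcadddccbdcdab' position-by-position:
  Pos 0: window 'dca' -> no
  Pos 1: window 'cad' -> no
  Pos 2: window 'add' -> no
  Pos 3: window 'ddd' -> no
  Pos 4: window 'ddc' -> no
  Pos 5: window 'dcc' -> no
  Pos 6: window 'ccb' -> no
  Pos 7: window 'cbd' -> no
  Pos 8: window 'bdc' -> no
  Pos 9: window 'dcd' -> no
  Pos 10: window 'cda' -> no
  Pos 11: window 'dab' -> no
  Pos 12: window 'ab' -> no
  Pos 13: window 'b' -> no
Total matches: 0

0


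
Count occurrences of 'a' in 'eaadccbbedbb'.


Scanning 'eaadccbbedbb' for 'a':
  Position 1: 'a' -> MATCH (count: 1)
  Position 2: 'a' -> MATCH (count: 2)
Total occurrences of 'a': 2

2


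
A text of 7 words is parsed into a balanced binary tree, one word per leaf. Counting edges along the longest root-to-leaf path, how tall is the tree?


In a balanced binary tree with n leaves the deepest leaf is ceil(log2(n)) edges below the root.
log2(7) = 2.8074
ceil(2.8074) = 3
height (edges) = 3

3


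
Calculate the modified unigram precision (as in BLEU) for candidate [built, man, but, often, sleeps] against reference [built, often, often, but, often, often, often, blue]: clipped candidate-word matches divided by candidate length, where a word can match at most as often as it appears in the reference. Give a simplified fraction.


Reference word counts: {'blue': 1, 'built': 1, 'but': 1, 'often': 5}
Checking each candidate word (with clipping):
  'built' -> in reference (ref count 1, used 1/1) -> match (matches: 1)
  'man' -> not in reference -> no match (matches: 1)
  'but' -> in reference (ref count 1, used 1/1) -> match (matches: 2)
  'often' -> in reference (ref count 5, used 1/5) -> match (matches: 3)
  'sleeps' -> not in reference -> no match (matches: 3)
Clipped matches: 3, Candidate length: 5
Precision = 3/5

3/5


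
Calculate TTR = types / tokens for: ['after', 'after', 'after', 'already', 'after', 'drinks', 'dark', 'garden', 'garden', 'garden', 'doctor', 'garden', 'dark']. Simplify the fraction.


Tokens: 13
Unique types: ('after', 'already', 'dark', 'doctor', 'drinks', 'garden') = 6
TTR = 6/13
Already in lowest terms.

6/13


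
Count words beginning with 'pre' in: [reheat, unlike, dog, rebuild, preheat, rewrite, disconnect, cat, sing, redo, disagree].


Checking each word for prefix 'pre':
  'reheat' -> no (count: 0)
  'unlike' -> no (count: 0)
  'dog' -> no (count: 0)
  'rebuild' -> no (count: 0)
  'preheat' -> YES, starts with 'pre' (count: 1)
  'rewrite' -> no (count: 1)
  'disconnect' -> no (count: 1)
  'cat' -> no (count: 1)
  'sing' -> no (count: 1)
  'redo' -> no (count: 1)
  'disagree' -> no (count: 1)
Total with prefix 'pre': 1

1


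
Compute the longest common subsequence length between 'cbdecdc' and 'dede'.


DP table for LCS of 'cbdecdc' and 'dede':
       d  e  d  e
    0  0  0  0  0
  c 0  0  0  0  0
  b 0  0  0  0  0
  d 0  1  1  1  1
  e 0  1  2  2  2
  c 0  1  2  2  2
  d 0  1  2  3  3
  c 0  1  2  3  3
LCS: 'ded'
LCS length = 3

3


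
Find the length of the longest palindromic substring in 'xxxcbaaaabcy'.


Scanning 'xxxcbaaaabcy' for palindromic substrings.
Substring at positions 3-10: 'cbaaaabc'.
Check: reverse('cbaaaabc') = 'cbaaaabc' -> palindrome confirmed.
Neighbouring characters ('x' / 'y') break symmetry, so it cannot extend further.
No longer palindromic substring exists; longest length = 8

8


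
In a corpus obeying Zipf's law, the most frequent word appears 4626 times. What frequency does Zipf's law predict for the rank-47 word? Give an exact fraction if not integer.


Zipf's law: freq(rank) = f1 / rank
f1 = 4626, rank = 47
freq = 4626 / 47
GCD(4626, 47) = 1
Simplified: 4626/47

4626/47


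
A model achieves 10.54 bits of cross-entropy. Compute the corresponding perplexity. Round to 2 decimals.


Perplexity formula: PP = 2^H
H = 10.54
PP = 2^10.54
Decompose: 2^10.54 = 2^10 * 2^0.54
2^10 = 1024, 2^0.54 ~ 1.4539725
PP ~ 1024 * 1.4539725 = 1488.8678400
Rounded to 2 decimals: 1488.87

1488.87


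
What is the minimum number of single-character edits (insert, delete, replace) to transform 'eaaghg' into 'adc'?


Building DP table for s1='eaaghg' (len 6) and s2='adc' (len 3):
       a  d  c
    0  1  2  3
  e 1  1  2  3
  a 2  1  2  3
  a 3  2  2  3
  g 4  3  3  3
  h 5  4  4  4
  g 6  5  5  5
Edit distance = dp[6][3] = 5

5


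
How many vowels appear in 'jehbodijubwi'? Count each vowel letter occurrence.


Scanning each character of 'jehbodijubwi':
  Position 1: 'j' -> consonant (running count: 0)
  Position 2: 'e' -> vowel (running count: 1)
  Position 3: 'h' -> consonant (running count: 1)
  Position 4: 'b' -> consonant (running count: 1)
  Position 5: 'o' -> vowel (running count: 2)
  Position 6: 'd' -> consonant (running count: 2)
  Position 7: 'i' -> vowel (running count: 3)
  Position 8: 'j' -> consonant (running count: 3)
  Position 9: 'u' -> vowel (running count: 4)
  Position 10: 'b' -> consonant (running count: 4)
  Position 11: 'w' -> consonant (running count: 4)
  Position 12: 'i' -> vowel (running count: 5)
Total vowels: 5

5


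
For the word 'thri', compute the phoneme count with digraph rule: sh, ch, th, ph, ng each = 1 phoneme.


Parsing 'thri' greedily, digraphs first:
  'th' -> digraph (1 consonant phoneme) (phonemes so far: 1)
  'r' -> consonant phoneme (phonemes so far: 2)
  'i' -> vowel phoneme (phonemes so far: 3)
Total phonemes: 3

3


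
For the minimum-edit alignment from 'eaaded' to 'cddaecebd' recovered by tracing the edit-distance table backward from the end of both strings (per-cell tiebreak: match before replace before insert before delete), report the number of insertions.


Edit distance = 6. Backtracking from cell (6, 9) with preference match > replace > insert > delete,
then listing the resulting alignment 'eaaded' -> 'cddaecebd' left to right:
  Step 1: insert 'c' [insertion #1]
  Step 2: insert 'd' [insertion #2]
  Step 3: replace e->d
  Step 4: keep 'a'
  Step 5: replace a->e
  Step 6: replace d->c
  Step 7: keep 'e'
  Step 8: insert 'b' [insertion #3]
  Step 9: keep 'd'
Total insertions: 3

3


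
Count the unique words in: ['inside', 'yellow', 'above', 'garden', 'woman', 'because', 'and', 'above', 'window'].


Listing all tokens and tracking unique types:
  Token 1: 'inside' -> NEW (unique so far: 1)
  Token 2: 'yellow' -> NEW (unique so far: 2)
  Token 3: 'above' -> NEW (unique so far: 3)
  Token 4: 'garden' -> NEW (unique so far: 4)
  Token 5: 'woman' -> NEW (unique so far: 5)
  Token 6: 'because' -> NEW (unique so far: 6)
  Token 7: 'and' -> NEW (unique so far: 7)
  Token 8: 'above' -> duplicate (unique so far: 7)
  Token 9: 'window' -> NEW (unique so far: 8)
Unique types: ('above', 'and', 'because', 'garden', 'inside', 'window', 'woman', 'yellow')
Vocabulary size: 8

8


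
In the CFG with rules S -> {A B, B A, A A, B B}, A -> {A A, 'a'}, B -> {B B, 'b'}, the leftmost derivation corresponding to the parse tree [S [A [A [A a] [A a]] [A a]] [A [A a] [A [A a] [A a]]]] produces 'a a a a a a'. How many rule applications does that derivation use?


Every bracketed nonterminal node [X ...] in the tree is produced by exactly one rule application.
Reading the tree off as a leftmost derivation:
  Step 1: S  =>  A A   (applied S -> A A)
  Step 2: A A  =>  A A A   (applied A -> A A)
  Step 3: A A A  =>  A A A A   (applied A -> A A)
  Step 4: A A A A  =>  a A A A   (applied A -> a)
  Step 5: a A A A  =>  a a A A   (applied A -> a)
  Step 6: a a A A  =>  a a a A   (applied A -> a)
  Step 7: a a a A  =>  a a a A A   (applied A -> A A)
  Step 8: a a a A A  =>  a a a a A   (applied A -> a)
  Step 9: a a a a A  =>  a a a a A A   (applied A -> A A)
  Step 10: a a a a A A  =>  a a a a a A   (applied A -> a)
  Step 11: a a a a a A  =>  a a a a a a   (applied A -> a)
Final yield: a a a a a a
Total rewrite steps: 11

11


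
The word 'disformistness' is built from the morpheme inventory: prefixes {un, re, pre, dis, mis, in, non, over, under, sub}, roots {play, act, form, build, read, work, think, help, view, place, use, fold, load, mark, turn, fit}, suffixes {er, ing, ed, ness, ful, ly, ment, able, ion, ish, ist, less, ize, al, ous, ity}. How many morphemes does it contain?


Segmenting 'disformistness' against the inventory:
  'dis' -> prefix (morpheme 1)
  'form' -> root (morpheme 2)
  'ist' -> suffix (morpheme 3)
  'ness' -> suffix (morpheme 4)
Total morphemes: 4

4


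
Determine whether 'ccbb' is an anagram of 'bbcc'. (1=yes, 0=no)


Sort characters of 'ccbb': 'bbcc'
Sort characters of 'bbcc': 'bbcc'
Sorted forms match -> they ARE anagrams
Result: 1

1


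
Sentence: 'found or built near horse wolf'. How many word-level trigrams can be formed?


Word trigrams from [6] words:
  Trigram 1: (found or built)
  Trigram 2: (or built near)
  Trigram 3: (built near horse)
  Trigram 4: (near horse wolf)
Total word trigrams: 6 - 2 = 4

4


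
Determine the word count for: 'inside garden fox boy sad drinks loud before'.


Counting words by splitting on spaces:
  Word 1: 'inside'
  Word 2: 'garden'
  Word 3: 'fox'
  Word 4: 'boy'
  Word 5: 'sad'
  Word 6: 'drinks'
  Word 7: 'loud'
  Word 8: 'before'
Total words: 8

8


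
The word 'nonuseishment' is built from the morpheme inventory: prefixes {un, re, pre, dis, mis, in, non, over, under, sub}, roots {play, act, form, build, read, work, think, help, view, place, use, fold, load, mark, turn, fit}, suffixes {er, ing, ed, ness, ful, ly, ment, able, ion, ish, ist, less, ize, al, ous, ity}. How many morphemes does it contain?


Segmenting 'nonuseishment' against the inventory:
  'non' -> prefix (morpheme 1)
  'use' -> root (morpheme 2)
  'ish' -> suffix (morpheme 3)
  'ment' -> suffix (morpheme 4)
Total morphemes: 4

4


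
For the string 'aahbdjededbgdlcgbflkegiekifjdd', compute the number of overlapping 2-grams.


String 'aahbdjededbgdlcgbflkegiekifjdd' has length L = 30.
Number of overlapping n-grams = L - n + 1
Substituting: 30 - 2 + 1 = 29

29


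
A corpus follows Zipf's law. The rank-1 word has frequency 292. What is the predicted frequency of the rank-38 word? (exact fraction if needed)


Zipf's law: freq(rank) = f1 / rank
f1 = 292, rank = 38
freq = 292 / 38
GCD(292, 38) = 2
Simplified: 146/19

146/19


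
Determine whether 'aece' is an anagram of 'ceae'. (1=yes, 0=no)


Sort characters of 'aece': 'acee'
Sort characters of 'ceae': 'acee'
Sorted forms match -> they ARE anagrams
Result: 1

1


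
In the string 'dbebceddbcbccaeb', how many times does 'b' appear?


Scanning 'dbebceddbcbccaeb' for 'b':
  Position 1: 'b' -> MATCH (count: 1)
  Position 3: 'b' -> MATCH (count: 2)
  Position 8: 'b' -> MATCH (count: 3)
  Position 10: 'b' -> MATCH (count: 4)
  Position 15: 'b' -> MATCH (count: 5)
Total occurrences of 'b': 5

5


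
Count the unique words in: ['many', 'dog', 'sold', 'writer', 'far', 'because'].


Listing all tokens and tracking unique types:
  Token 1: 'many' -> NEW (unique so far: 1)
  Token 2: 'dog' -> NEW (unique so far: 2)
  Token 3: 'sold' -> NEW (unique so far: 3)
  Token 4: 'writer' -> NEW (unique so far: 4)
  Token 5: 'far' -> NEW (unique so far: 5)
  Token 6: 'because' -> NEW (unique so far: 6)
Unique types: ('because', 'dog', 'far', 'many', 'sold', 'writer')
Vocabulary size: 6

6


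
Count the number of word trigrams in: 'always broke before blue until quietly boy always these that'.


Word trigrams from [10] words:
  Trigram 1: (always broke before)
  Trigram 2: (broke before blue)
  Trigram 3: (before blue until)
  Trigram 4: (blue until quietly)
  Trigram 5: (until quietly boy)
  Trigram 6: (quietly boy always)
  Trigram 7: (boy always these)
  Trigram 8: (always these that)
Total word trigrams: 10 - 2 = 8

8


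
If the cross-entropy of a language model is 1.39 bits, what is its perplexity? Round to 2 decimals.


Perplexity formula: PP = 2^H
H = 1.39
PP = 2^1.39
Decompose: 2^1.39 = 2^1 * 2^0.39
2^1 = 2, 2^0.39 ~ 1.3103934
PP ~ 2 * 1.3103934 = 2.6207868
Rounded to 2 decimals: 2.62

2.62


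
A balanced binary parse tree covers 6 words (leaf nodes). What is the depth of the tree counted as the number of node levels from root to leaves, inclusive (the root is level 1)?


In a balanced binary tree with n leaves the deepest leaf is ceil(log2(n)) edges below the root,
so counting node levels inclusive of root and leaves gives ceil(log2(n)) + 1 levels.
log2(6) = 2.5850
ceil(2.5850) = 3
levels = 3 + 1 = 4

4


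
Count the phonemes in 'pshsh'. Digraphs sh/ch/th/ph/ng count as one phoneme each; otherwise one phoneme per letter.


Parsing 'pshsh' greedily, digraphs first:
  'p' -> consonant phoneme (phonemes so far: 1)
  'sh' -> digraph (1 consonant phoneme) (phonemes so far: 2)
  'sh' -> digraph (1 consonant phoneme) (phonemes so far: 3)
Total phonemes: 3

3


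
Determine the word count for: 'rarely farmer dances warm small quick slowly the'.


Counting words by splitting on spaces:
  Word 1: 'rarely'
  Word 2: 'farmer'
  Word 3: 'dances'
  Word 4: 'warm'
  Word 5: 'small'
  Word 6: 'quick'
  Word 7: 'slowly'
  Word 8: 'the'
Total words: 8

8


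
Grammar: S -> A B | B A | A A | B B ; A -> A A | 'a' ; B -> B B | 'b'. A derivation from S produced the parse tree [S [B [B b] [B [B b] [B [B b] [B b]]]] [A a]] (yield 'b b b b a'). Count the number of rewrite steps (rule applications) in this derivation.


Every bracketed nonterminal node [X ...] in the tree is produced by exactly one rule application.
Reading the tree off as a leftmost derivation:
  Step 1: S  =>  B A   (applied S -> B A)
  Step 2: B A  =>  B B A   (applied B -> B B)
  Step 3: B B A  =>  b B A   (applied B -> b)
  Step 4: b B A  =>  b B B A   (applied B -> B B)
  Step 5: b B B A  =>  b b B A   (applied B -> b)
  Step 6: b b B A  =>  b b B B A   (applied B -> B B)
  Step 7: b b B B A  =>  b b b B A   (applied B -> b)
  Step 8: b b b B A  =>  b b b b A   (applied B -> b)
  Step 9: b b b b A  =>  b b b b a   (applied A -> a)
Final yield: b b b b a
Total rewrite steps: 9

9


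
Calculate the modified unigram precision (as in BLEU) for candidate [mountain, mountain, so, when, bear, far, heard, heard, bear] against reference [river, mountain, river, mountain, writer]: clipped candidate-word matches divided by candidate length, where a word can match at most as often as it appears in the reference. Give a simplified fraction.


Reference word counts: {'mountain': 2, 'river': 2, 'writer': 1}
Checking each candidate word (with clipping):
  'mountain' -> in reference (ref count 2, used 1/2) -> match (matches: 1)
  'mountain' -> in reference (ref count 2, used 2/2) -> match (matches: 2)
  'so' -> not in reference -> no match (matches: 2)
  'when' -> not in reference -> no match (matches: 2)
  'bear' -> not in reference -> no match (matches: 2)
  'far' -> not in reference -> no match (matches: 2)
  'heard' -> not in reference -> no match (matches: 2)
  'heard' -> not in reference -> no match (matches: 2)
  'bear' -> not in reference -> no match (matches: 2)
Clipped matches: 2, Candidate length: 9
Precision = 2/9

2/9


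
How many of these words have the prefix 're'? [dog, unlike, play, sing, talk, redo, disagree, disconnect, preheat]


Checking each word for prefix 're':
  'dog' -> no (count: 0)
  'unlike' -> no (count: 0)
  'play' -> no (count: 0)
  'sing' -> no (count: 0)
  'talk' -> no (count: 0)
  'redo' -> YES, starts with 're' (count: 1)
  'disagree' -> no (count: 1)
  'disconnect' -> no (count: 1)
  'preheat' -> no (count: 1)
Total with prefix 're': 1

1


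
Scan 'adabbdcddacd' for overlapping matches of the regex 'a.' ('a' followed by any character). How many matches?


Pattern: a. means 'a' followed by any character.
Scanning 'adabbdcddacd' position-by-position:
  Pos 0: window 'ad' -> MATCH
  Pos 1: window 'da' -> no
  Pos 2: window 'ab' -> MATCH
  Pos 3: window 'bb' -> no
  Pos 4: window 'bd' -> no
  Pos 5: window 'dc' -> no
  Pos 6: window 'cd' -> no
  Pos 7: window 'dd' -> no
  Pos 8: window 'da' -> no
  Pos 9: window 'ac' -> MATCH
  Pos 10: window 'cd' -> no
  Pos 11: window 'd' -> no
Total matches: 3

3


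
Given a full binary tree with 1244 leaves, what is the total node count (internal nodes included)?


Leaf nodes (terminals): 1244
Internal nodes = n - 1 = 1244 - 1 = 1243
Total = leaves + internal = 1244 + 1243 = 2487

2487


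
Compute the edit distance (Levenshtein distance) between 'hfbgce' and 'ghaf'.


Building DP table for s1='hfbgce' (len 6) and s2='ghaf' (len 4):
       g  h  a  f
    0  1  2  3  4
  h 1  1  1  2  3
  f 2  2  2  2  2
  b 3  3  3  3  3
  g 4  3  4  4  4
  c 5  4  4  5  5
  e 6  5  5  5  6
Edit distance = dp[6][4] = 6

6


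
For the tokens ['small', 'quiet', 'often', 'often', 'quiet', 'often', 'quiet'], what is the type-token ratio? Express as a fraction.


Tokens: 7
Unique types: ('often', 'quiet', 'small') = 3
TTR = 3/7
Already in lowest terms.

3/7


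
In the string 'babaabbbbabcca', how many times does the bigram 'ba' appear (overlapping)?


Scanning 'babaabbbbabcca' for bigram 'ba':
  Position 0: 'ba' -> MATCH
  Position 1: 'ab' -> no
  Position 2: 'ba' -> MATCH
  Position 3: 'aa' -> no
  Position 4: 'ab' -> no
  Position 5: 'bb' -> no
  Position 6: 'bb' -> no
  Position 7: 'bb' -> no
  Position 8: 'ba' -> MATCH
  Position 9: 'ab' -> no
  Position 10: 'bc' -> no
  Position 11: 'cc' -> no
  Position 12: 'ca' -> no
Total matches: 3

3


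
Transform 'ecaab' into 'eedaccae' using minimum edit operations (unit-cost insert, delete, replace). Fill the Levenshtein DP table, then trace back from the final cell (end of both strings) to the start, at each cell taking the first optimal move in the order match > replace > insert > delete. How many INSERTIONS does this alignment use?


Edit distance = 5. Backtracking from cell (5, 8) with preference match > replace > insert > delete,
then listing the resulting alignment 'ecaab' -> 'eedaccae' left to right:
  Step 1: insert 'e' [insertion #1]
  Step 2: keep 'e'
  Step 3: insert 'd' [insertion #2]
  Step 4: insert 'a' [insertion #3]
  Step 5: keep 'c'
  Step 6: replace a->c
  Step 7: keep 'a'
  Step 8: replace b->e
Total insertions: 3

3


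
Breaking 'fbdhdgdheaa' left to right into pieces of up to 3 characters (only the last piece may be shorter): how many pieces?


'fbdhdgdheaa' has 11 characters.
Chunking with max size 3:
  Chunk 1: 'fbd' (positions 0-2)
  Chunk 2: 'hdg' (positions 3-5)
  Chunk 3: 'dhe' (positions 6-8)
  Chunk 4: 'aa' (positions 9-10)
Total chunks: ceil(11 / 3) = 4

4


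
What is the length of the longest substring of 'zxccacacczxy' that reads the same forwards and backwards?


Scanning 'zxccacacczxy' for palindromic substrings.
Substring at positions 2-8: 'ccacacc'.
Check: reverse('ccacacc') = 'ccacacc' -> palindrome confirmed.
Neighbouring characters ('x' / 'z') break symmetry, so it cannot extend further.
No longer palindromic substring exists; longest length = 7

7


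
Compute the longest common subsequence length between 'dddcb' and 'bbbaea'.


DP table for LCS of 'dddcb' and 'bbbaea':
       b  b  b  a  e  a
    0  0  0  0  0  0  0
  d 0  0  0  0  0  0  0
  d 0  0  0  0  0  0  0
  d 0  0  0  0  0  0  0
  c 0  0  0  0  0  0  0
  b 0  1  1  1  1  1  1
LCS: 'b'
LCS length = 1

1


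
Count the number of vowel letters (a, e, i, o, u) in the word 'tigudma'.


Scanning each character of 'tigudma':
  Position 1: 't' -> consonant (running count: 0)
  Position 2: 'i' -> vowel (running count: 1)
  Position 3: 'g' -> consonant (running count: 1)
  Position 4: 'u' -> vowel (running count: 2)
  Position 5: 'd' -> consonant (running count: 2)
  Position 6: 'm' -> consonant (running count: 2)
  Position 7: 'a' -> vowel (running count: 3)
Total vowels: 3

3


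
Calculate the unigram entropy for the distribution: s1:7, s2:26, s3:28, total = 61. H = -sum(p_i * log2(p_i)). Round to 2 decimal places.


Computing entropy H = -sum(p_i * log2(p_i)):
  s1: p = 7/61 = 0.1148, -p*log2(p) = 0.3584
  s2: p = 26/61 = 0.4262, -p*log2(p) = 0.5244
  s3: p = 28/61 = 0.4590, -p*log2(p) = 0.5157
H = sum of terms = 1.3985
Rounded to 2 decimals: 1.40

1.40


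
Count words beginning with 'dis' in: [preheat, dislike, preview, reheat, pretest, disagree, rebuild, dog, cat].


Checking each word for prefix 'dis':
  'preheat' -> no (count: 0)
  'dislike' -> YES, starts with 'dis' (count: 1)
  'preview' -> no (count: 1)
  'reheat' -> no (count: 1)
  'pretest' -> no (count: 1)
  'disagree' -> YES, starts with 'dis' (count: 2)
  'rebuild' -> no (count: 2)
  'dog' -> no (count: 2)
  'cat' -> no (count: 2)
Total with prefix 'dis': 2

2


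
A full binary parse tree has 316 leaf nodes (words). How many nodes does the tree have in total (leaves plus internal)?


Leaf nodes (terminals): 316
Internal nodes = n - 1 = 316 - 1 = 315
Total = leaves + internal = 316 + 315 = 631

631


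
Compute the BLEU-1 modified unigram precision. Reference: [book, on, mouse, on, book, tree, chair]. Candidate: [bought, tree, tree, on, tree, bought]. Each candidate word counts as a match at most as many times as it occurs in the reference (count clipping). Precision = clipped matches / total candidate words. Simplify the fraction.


Reference word counts: {'book': 2, 'chair': 1, 'mouse': 1, 'on': 2, 'tree': 1}
Checking each candidate word (with clipping):
  'bought' -> not in reference -> no match (matches: 0)
  'tree' -> in reference (ref count 1, used 1/1) -> match (matches: 1)
  'tree' -> ref count 1 already used up (1/1) -> clipped, no match (matches: 1)
  'on' -> in reference (ref count 2, used 1/2) -> match (matches: 2)
  'tree' -> ref count 1 already used up (1/1) -> clipped, no match (matches: 2)
  'bought' -> not in reference -> no match (matches: 2)
Clipped matches: 2, Candidate length: 6
Precision = 2/6 = 1/3

1/3


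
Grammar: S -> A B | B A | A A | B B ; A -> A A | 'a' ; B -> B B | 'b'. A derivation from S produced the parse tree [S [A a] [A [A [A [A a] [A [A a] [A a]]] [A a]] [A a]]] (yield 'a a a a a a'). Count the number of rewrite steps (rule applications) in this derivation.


Every bracketed nonterminal node [X ...] in the tree is produced by exactly one rule application.
Reading the tree off as a leftmost derivation:
  Step 1: S  =>  A A   (applied S -> A A)
  Step 2: A A  =>  a A   (applied A -> a)
  Step 3: a A  =>  a A A   (applied A -> A A)
  Step 4: a A A  =>  a A A A   (applied A -> A A)
  Step 5: a A A A  =>  a A A A A   (applied A -> A A)
  Step 6: a A A A A  =>  a a A A A   (applied A -> a)
  Step 7: a a A A A  =>  a a A A A A   (applied A -> A A)
  Step 8: a a A A A A  =>  a a a A A A   (applied A -> a)
  Step 9: a a a A A A  =>  a a a a A A   (applied A -> a)
  Step 10: a a a a A A  =>  a a a a a A   (applied A -> a)
  Step 11: a a a a a A  =>  a a a a a a   (applied A -> a)
Final yield: a a a a a a
Total rewrite steps: 11

11


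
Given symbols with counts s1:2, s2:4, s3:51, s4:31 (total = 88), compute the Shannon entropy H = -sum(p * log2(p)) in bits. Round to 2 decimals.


Computing entropy H = -sum(p_i * log2(p_i)):
  s1: p = 2/88 = 0.0227, -p*log2(p) = 0.1241
  s2: p = 4/88 = 0.0455, -p*log2(p) = 0.2027
  s3: p = 51/88 = 0.5795, -p*log2(p) = 0.4561
  s4: p = 31/88 = 0.3523, -p*log2(p) = 0.5303
H = sum of terms = 1.3132
Rounded to 2 decimals: 1.31

1.31
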